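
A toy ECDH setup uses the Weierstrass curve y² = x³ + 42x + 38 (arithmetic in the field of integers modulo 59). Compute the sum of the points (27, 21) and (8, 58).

(27, 21) + (8, 58). λ = (58 - 21)/(8 - 27) ≡ 37/40 mod 59. 40⁻¹ ≡ 31 (mod 59), so λ ≡ 26.
  x = λ² - 27 - 8 = 676 - 35 ≡ 51; y = λ·(27 - 51) - 21 ≡ 4. → (51, 4)

(51, 4)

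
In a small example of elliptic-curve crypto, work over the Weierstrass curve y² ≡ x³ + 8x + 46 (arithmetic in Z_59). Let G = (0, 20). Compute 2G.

(26, 22)

tangent at (0, 20): λ = (3·0² + 8)/(2·20) ≡ 8/40. 40⁻¹ ≡ 31 (mod 59) since 40·31 = 1240 ≡ 1, so λ ≡ 8·31 ≡ 12.
  x = λ² - 0 - 0 = 144 - 0 ≡ 26; y = λ·(0 - 26) - 20 ≡ 22. → (26, 22)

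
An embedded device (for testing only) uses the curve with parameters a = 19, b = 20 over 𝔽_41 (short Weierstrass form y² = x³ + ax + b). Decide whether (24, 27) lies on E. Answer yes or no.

y² = 27² ≡ 32; x³ + 19x + 20 = 14300 ≡ 32 (mod 41). 32 = 32.

yes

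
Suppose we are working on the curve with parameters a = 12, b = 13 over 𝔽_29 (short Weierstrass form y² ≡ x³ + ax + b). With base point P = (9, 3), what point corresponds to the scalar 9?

Double-and-add on 9 = (1001)₂. Start with P = (9, 3) for the leading 1-bit.
double: tangent at (9, 3): λ = (3·9² + 12)/(2·3) ≡ 23/6. 6⁻¹ ≡ 5 (mod 29), so λ ≡ 23·5 ≡ 28.
  x = λ² - 9 - 9 = 784 - 18 ≡ 12; y = λ·(9 - 12) - 3 ≡ 0. → (12, 0)
double: (12, 0) + (12, 0): same x and y₁ ≡ -y₂, so the sum is O.
double: O + O = O (identity).
add P: O + (9, 3) = (9, 3) (identity).

(9, 3)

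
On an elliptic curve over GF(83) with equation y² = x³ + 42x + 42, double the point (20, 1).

(66, 68)

tangent at (20, 1): λ = (3·20² + 42)/(2·1) ≡ 80/2. 2⁻¹ ≡ 42 (mod 83), so λ ≡ 80·42 ≡ 40.
  x = λ² - 20 - 20 = 1600 - 40 ≡ 66; y = λ·(20 - 66) - 1 ≡ 68. → (66, 68)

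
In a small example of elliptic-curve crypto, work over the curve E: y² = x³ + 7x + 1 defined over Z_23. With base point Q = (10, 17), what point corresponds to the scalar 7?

Repeated addition: build up to 7Q.
2Q: tangent at (10, 17): λ = (3·10² + 7)/(2·17) ≡ 8/11. 11⁻¹ ≡ 21 (mod 23) since 11·21 = 231 ≡ 1, so λ ≡ 8·21 ≡ 7.
  x = λ² - 10 - 10 = 49 - 20 ≡ 6; y = λ·(10 - 6) - 17 ≡ 11. → (6, 11)
3Q: (6, 11) + (10, 17). λ = (17 - 11)/(10 - 6) ≡ 6/4 mod 23. 4⁻¹ ≡ 6 (mod 23), so λ ≡ 13.
  x = λ² - 6 - 10 = 169 - 16 ≡ 15; y = λ·(6 - 15) - 11 ≡ 10. → (15, 10)
4Q: (15, 10) + (10, 17). λ = (17 - 10)/(10 - 15) ≡ 7/18 mod 23. 18⁻¹ ≡ 9 (mod 23), so λ ≡ 17.
  x = λ² - 15 - 10 = 289 - 25 ≡ 11; y = λ·(15 - 11) - 10 ≡ 12. → (11, 12)
5Q: (11, 12) + (10, 17). λ = (17 - 12)/(10 - 11) ≡ 5/22 mod 23. 22⁻¹ ≡ 22 (mod 23), so λ ≡ 18.
  x = λ² - 11 - 10 = 324 - 21 ≡ 4; y = λ·(11 - 4) - 12 ≡ 22. → (4, 22)
6Q: (4, 22) + (10, 17). λ = (17 - 22)/(10 - 4) ≡ 18/6 mod 23. 6⁻¹ ≡ 4 (mod 23) since 6·4 = 24 ≡ 1, so λ ≡ 3.
  x = λ² - 4 - 10 = 9 - 14 ≡ 18; y = λ·(4 - 18) - 22 ≡ 5. → (18, 5)
7Q: (18, 5) + (10, 17). λ = (17 - 5)/(10 - 18) ≡ 12/15 mod 23. 15⁻¹ ≡ 20 (mod 23), so λ ≡ 10.
  x = λ² - 18 - 10 = 100 - 28 ≡ 3; y = λ·(18 - 3) - 5 ≡ 7. → (3, 7)

(3, 7)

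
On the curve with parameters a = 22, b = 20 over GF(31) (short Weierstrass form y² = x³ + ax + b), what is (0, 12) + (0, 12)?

tangent at (0, 12): λ = (3·0² + 22)/(2·12) ≡ 22/24. 24⁻¹ ≡ 22 (mod 31) since 24·22 = 528 ≡ 1, so λ ≡ 22·22 ≡ 19.
  x = λ² - 0 - 0 = 361 - 0 ≡ 20; y = λ·(0 - 20) - 12 ≡ 11. → (20, 11)

(20, 11)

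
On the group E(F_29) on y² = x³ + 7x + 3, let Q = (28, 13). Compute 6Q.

Repeated addition: build up to 6Q.
2Q: tangent at (28, 13): λ = (3·28² + 7)/(2·13) ≡ 10/26. 26⁻¹ ≡ 19 (mod 29), so λ ≡ 10·19 ≡ 16.
  x = λ² - 28 - 28 = 256 - 56 ≡ 26; y = λ·(28 - 26) - 13 ≡ 19. → (26, 19)
3Q: (26, 19) + (28, 13). λ = (13 - 19)/(28 - 26) ≡ 23/2 mod 29. 2⁻¹ ≡ 15 (mod 29), so λ ≡ 26.
  x = λ² - 26 - 28 = 676 - 54 ≡ 13; y = λ·(26 - 13) - 19 ≡ 0. → (13, 0)
4Q: (13, 0) + (28, 13). λ = (13 - 0)/(28 - 13) ≡ 13/15 mod 29. 15⁻¹ ≡ 2 (mod 29), so λ ≡ 26.
  x = λ² - 13 - 28 = 676 - 41 ≡ 26; y = λ·(13 - 26) - 0 ≡ 10. → (26, 10)
5Q: (26, 10) + (28, 13). λ = (13 - 10)/(28 - 26) ≡ 3/2 mod 29. 2⁻¹ ≡ 15 (mod 29), so λ ≡ 16.
  x = λ² - 26 - 28 = 256 - 54 ≡ 28; y = λ·(26 - 28) - 10 ≡ 16. → (28, 16)
6Q: (28, 16) + (28, 13): same x and y₁ ≡ -y₂, so the sum is 𝒪.

O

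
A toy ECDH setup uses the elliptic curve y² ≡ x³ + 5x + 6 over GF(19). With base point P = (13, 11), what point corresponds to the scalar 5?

(11, 10)

Repeated addition: build up to 5P.
2P: tangent at (13, 11): λ = (3·13² + 5)/(2·11) ≡ 18/3. 3⁻¹ ≡ 13 (mod 19), so λ ≡ 18·13 ≡ 6.
  x = λ² - 13 - 13 = 36 - 26 ≡ 10; y = λ·(13 - 10) - 11 ≡ 7. → (10, 7)
3P: (10, 7) + (13, 11). λ = (11 - 7)/(13 - 10) ≡ 4/3 mod 19. 3⁻¹ ≡ 13 (mod 19), so λ ≡ 14.
  x = λ² - 10 - 13 = 196 - 23 ≡ 2; y = λ·(10 - 2) - 7 ≡ 10. → (2, 10)
4P: (2, 10) + (13, 11). λ = (11 - 10)/(13 - 2) ≡ 1/11 mod 19. 11⁻¹ ≡ 7 (mod 19), so λ ≡ 7.
  x = λ² - 2 - 13 = 49 - 15 ≡ 15; y = λ·(2 - 15) - 10 ≡ 13. → (15, 13)
5P: (15, 13) + (13, 11). λ = (11 - 13)/(13 - 15) ≡ 17/17 mod 19. 17⁻¹ ≡ 9 (mod 19), so λ ≡ 1.
  x = λ² - 15 - 13 = 1 - 28 ≡ 11; y = λ·(15 - 11) - 13 ≡ 10. → (11, 10)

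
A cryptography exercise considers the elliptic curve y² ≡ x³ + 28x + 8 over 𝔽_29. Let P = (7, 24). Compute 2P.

(24, 27)

tangent at (7, 24): λ = (3·7² + 28)/(2·24) ≡ 1/19. 19⁻¹ ≡ 26 (mod 29), so λ ≡ 1·26 ≡ 26.
  x = λ² - 7 - 7 = 676 - 14 ≡ 24; y = λ·(7 - 24) - 24 ≡ 27. → (24, 27)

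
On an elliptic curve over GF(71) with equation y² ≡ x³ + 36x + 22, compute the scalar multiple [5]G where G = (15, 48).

(13, 29)

Double-and-add on 5 = (101)₂. Start with G = (15, 48) for the leading 1-bit.
double: tangent at (15, 48): λ = (3·15² + 36)/(2·48) ≡ 1/25. 25⁻¹ ≡ 54 (mod 71), so λ ≡ 1·54 ≡ 54.
  x = λ² - 15 - 15 = 2916 - 30 ≡ 46; y = λ·(15 - 46) - 48 ≡ 53. → (46, 53)
double: tangent at (46, 53): λ = (3·46² + 36)/(2·53) ≡ 65/35. 35⁻¹ ≡ 69 (mod 71), so λ ≡ 65·69 ≡ 12.
  x = λ² - 46 - 46 = 144 - 92 ≡ 52; y = λ·(46 - 52) - 53 ≡ 17. → (52, 17)
add G: (52, 17) + (15, 48). λ = (48 - 17)/(15 - 52) ≡ 31/34 mod 71. 34⁻¹ ≡ 23 (mod 71), so λ ≡ 3.
  x = λ² - 52 - 15 = 9 - 67 ≡ 13; y = λ·(52 - 13) - 17 ≡ 29. → (13, 29)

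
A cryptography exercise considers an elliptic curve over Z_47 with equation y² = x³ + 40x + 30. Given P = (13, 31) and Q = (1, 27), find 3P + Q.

First 3P:
Repeated addition: build up to 3P.
2P: tangent at (13, 31): λ = (3·13² + 40)/(2·31) ≡ 30/15. 15⁻¹ ≡ 22 (mod 47), so λ ≡ 30·22 ≡ 2.
  x = λ² - 13 - 13 = 4 - 26 ≡ 25; y = λ·(13 - 25) - 31 ≡ 39. → (25, 39)
3P: (25, 39) + (13, 31). λ = (31 - 39)/(13 - 25) ≡ 39/35 mod 47. 35⁻¹ ≡ 43 (mod 47), so λ ≡ 32.
  x = λ² - 25 - 13 = 1024 - 38 ≡ 46; y = λ·(25 - 46) - 39 ≡ 41. → (46, 41)
3P = (46, 41).
Finally 3P + Q:
(46, 41) + (1, 27). λ = (27 - 41)/(1 - 46) ≡ 33/2 mod 47. 2⁻¹ ≡ 24 (mod 47) since 2·24 = 48 ≡ 1, so λ ≡ 40.
  x = λ² - 46 - 1 = 1600 - 47 ≡ 2; y = λ·(46 - 2) - 41 ≡ 27. → (2, 27)

(2, 27)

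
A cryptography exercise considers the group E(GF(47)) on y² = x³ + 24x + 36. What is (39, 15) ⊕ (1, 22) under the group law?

(43, 8)

(39, 15) + (1, 22). λ = (22 - 15)/(1 - 39) ≡ 7/9 mod 47. 9⁻¹ ≡ 21 (mod 47), so λ ≡ 6.
  x = λ² - 39 - 1 = 36 - 40 ≡ 43; y = λ·(39 - 43) - 15 ≡ 8. → (43, 8)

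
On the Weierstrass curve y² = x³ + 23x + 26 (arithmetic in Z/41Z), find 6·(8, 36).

Write P = (8, 36).
Double-and-add on 6 = (110)₂. Start with P = (8, 36) for the leading 1-bit.
double: tangent at (8, 36): λ = (3·8² + 23)/(2·36) ≡ 10/31. 31⁻¹ ≡ 4 (mod 41) since 31·4 = 124 ≡ 1, so λ ≡ 10·4 ≡ 40.
  x = λ² - 8 - 8 = 1600 - 16 ≡ 26; y = λ·(8 - 26) - 36 ≡ 23. → (26, 23)
add P: (26, 23) + (8, 36). λ = (36 - 23)/(8 - 26) ≡ 13/23 mod 41. 23⁻¹ ≡ 25 (mod 41), so λ ≡ 38.
  x = λ² - 26 - 8 = 1444 - 34 ≡ 16; y = λ·(26 - 16) - 23 ≡ 29. → (16, 29)
double: tangent at (16, 29): λ = (3·16² + 23)/(2·29) ≡ 12/17. 17⁻¹ ≡ 29 (mod 41), so λ ≡ 12·29 ≡ 20.
  x = λ² - 16 - 16 = 400 - 32 ≡ 40; y = λ·(16 - 40) - 29 ≡ 24. → (40, 24)

(40, 24)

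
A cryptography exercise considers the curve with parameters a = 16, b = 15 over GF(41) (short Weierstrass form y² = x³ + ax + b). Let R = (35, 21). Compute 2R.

tangent at (35, 21): λ = (3·35² + 16)/(2·21) ≡ 1/1. 1⁻¹ ≡ 1 (mod 41) since 1·1 = 1 ≡ 1, so λ ≡ 1·1 ≡ 1.
  x = λ² - 35 - 35 = 1 - 70 ≡ 13; y = λ·(35 - 13) - 21 ≡ 1. → (13, 1)

(13, 1)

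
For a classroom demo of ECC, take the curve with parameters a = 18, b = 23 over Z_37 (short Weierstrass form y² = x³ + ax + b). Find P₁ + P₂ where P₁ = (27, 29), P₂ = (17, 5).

(18, 0)

(27, 29) + (17, 5). λ = (5 - 29)/(17 - 27) ≡ 13/27 mod 37. 27⁻¹ ≡ 11 (mod 37), so λ ≡ 32.
  x = λ² - 27 - 17 = 1024 - 44 ≡ 18; y = λ·(27 - 18) - 29 ≡ 0. → (18, 0)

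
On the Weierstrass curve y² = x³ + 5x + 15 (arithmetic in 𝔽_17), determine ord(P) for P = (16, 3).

2P: tangent at (16, 3): λ = (3·16² + 5)/(2·3) ≡ 8/6. 6⁻¹ ≡ 3 (mod 17), so λ ≡ 8·3 ≡ 7.
  x = λ² - 16 - 16 = 49 - 32 ≡ 0; y = λ·(16 - 0) - 3 ≡ 7. → (0, 7)
3P: (0, 7) + (16, 3). λ = (3 - 7)/(16 - 0) ≡ 13/16 mod 17. 16⁻¹ ≡ 16 (mod 17), so λ ≡ 4.
  x = λ² - 0 - 16 = 16 - 16 ≡ 0; y = λ·(0 - 0) - 7 ≡ 10. → (0, 10)
4P: (0, 10) + (16, 3). λ = (3 - 10)/(16 - 0) ≡ 10/16 mod 17. 16⁻¹ ≡ 16 (mod 17), so λ ≡ 7.
  x = λ² - 0 - 16 = 49 - 16 ≡ 16; y = λ·(0 - 16) - 10 ≡ 14. → (16, 14)
5P: (16, 14) + (16, 3): same x and y₁ ≡ -y₂, so the sum is O.
5P = O, so the order is 5.

5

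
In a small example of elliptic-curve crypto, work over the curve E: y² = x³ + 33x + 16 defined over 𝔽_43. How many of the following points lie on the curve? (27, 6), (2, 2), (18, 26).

2

(27, 6): 6² ≡ 36, rhs ≡ 36 → on.
(2, 2): 2² ≡ 4, rhs ≡ 4 → on.
(18, 26): 26² ≡ 31, rhs ≡ 35 → off.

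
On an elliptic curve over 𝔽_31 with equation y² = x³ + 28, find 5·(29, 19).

Write G = (29, 19).
Repeated addition: build up to 5G.
2G: tangent at (29, 19): λ = (3·29² + 0)/(2·19) ≡ 12/7. 7⁻¹ ≡ 9 (mod 31) since 7·9 = 63 ≡ 1, so λ ≡ 12·9 ≡ 15.
  x = λ² - 29 - 29 = 225 - 58 ≡ 12; y = λ·(29 - 12) - 19 ≡ 19. → (12, 19)
3G: (12, 19) + (29, 19). λ = (19 - 19)/(29 - 12) ≡ 0/17 mod 31. 17⁻¹ ≡ 11 (mod 31), so λ ≡ 0.
  x = λ² - 12 - 29 = 0 - 41 ≡ 21; y = λ·(12 - 21) - 19 ≡ 12. → (21, 12)
4G: (21, 12) + (29, 19). λ = (19 - 12)/(29 - 21) ≡ 7/8 mod 31. 8⁻¹ ≡ 4 (mod 31) since 8·4 = 32 ≡ 1, so λ ≡ 28.
  x = λ² - 21 - 29 = 784 - 50 ≡ 21; y = λ·(21 - 21) - 12 ≡ 19. → (21, 19)
5G: (21, 19) + (29, 19). λ = (19 - 19)/(29 - 21) ≡ 0/8 mod 31. 8⁻¹ ≡ 4 (mod 31) since 8·4 = 32 ≡ 1, so λ ≡ 0.
  x = λ² - 21 - 29 = 0 - 50 ≡ 12; y = λ·(21 - 12) - 19 ≡ 12. → (12, 12)

(12, 12)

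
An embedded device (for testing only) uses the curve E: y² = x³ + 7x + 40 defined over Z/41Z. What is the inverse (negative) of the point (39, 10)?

-(39, 10) = (39, -10 mod 41) = (39, 31).

(39, 31)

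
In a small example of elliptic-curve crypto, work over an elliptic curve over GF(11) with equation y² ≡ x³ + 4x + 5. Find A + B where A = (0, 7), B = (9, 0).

(0, 7) + (9, 0). λ = (0 - 7)/(9 - 0) ≡ 4/9 mod 11. 9⁻¹ ≡ 5 (mod 11), so λ ≡ 9.
  x = λ² - 0 - 9 = 81 - 9 ≡ 6; y = λ·(0 - 6) - 7 ≡ 5. → (6, 5)

(6, 5)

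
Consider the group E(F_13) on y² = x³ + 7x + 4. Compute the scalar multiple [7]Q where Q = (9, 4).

(9, 4)

Double-and-add on 7 = (111)₂. Start with Q = (9, 4) for the leading 1-bit.
double: tangent at (9, 4): λ = (3·9² + 7)/(2·4) ≡ 3/8. 8⁻¹ ≡ 5 (mod 13), so λ ≡ 3·5 ≡ 2.
  x = λ² - 9 - 9 = 4 - 18 ≡ 12; y = λ·(9 - 12) - 4 ≡ 3. → (12, 3)
add Q: (12, 3) + (9, 4). λ = (4 - 3)/(9 - 12) ≡ 1/10 mod 13. 10⁻¹ ≡ 4 (mod 13) since 10·4 = 40 ≡ 1, so λ ≡ 4.
  x = λ² - 12 - 9 = 16 - 21 ≡ 8; y = λ·(12 - 8) - 3 ≡ 0. → (8, 0)
double: (8, 0) + (8, 0): same x and y₁ ≡ -y₂, so the sum is the point at infinity.
add Q: the point at infinity + (9, 4) = (9, 4) (identity).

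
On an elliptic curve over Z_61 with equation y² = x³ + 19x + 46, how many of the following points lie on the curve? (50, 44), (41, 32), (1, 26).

(50, 44): 44² ≡ 45, rhs ≡ 31 → off.
(41, 32): 32² ≡ 48, rhs ≡ 23 → off.
(1, 26): 26² ≡ 5, rhs ≡ 5 → on.

1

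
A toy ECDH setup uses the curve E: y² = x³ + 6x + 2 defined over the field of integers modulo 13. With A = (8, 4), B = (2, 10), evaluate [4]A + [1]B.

First 4A:
Repeated addition: build up to 4A.
2A: tangent at (8, 4): λ = (3·8² + 6)/(2·4) ≡ 3/8. 8⁻¹ ≡ 5 (mod 13) since 8·5 = 40 ≡ 1, so λ ≡ 3·5 ≡ 2.
  x = λ² - 8 - 8 = 4 - 16 ≡ 1; y = λ·(8 - 1) - 4 ≡ 10. → (1, 10)
3A: (1, 10) + (8, 4). λ = (4 - 10)/(8 - 1) ≡ 7/7 mod 13. 7⁻¹ ≡ 2 (mod 13), so λ ≡ 1.
  x = λ² - 1 - 8 = 1 - 9 ≡ 5; y = λ·(1 - 5) - 10 ≡ 12. → (5, 12)
4A: (5, 12) + (8, 4). λ = (4 - 12)/(8 - 5) ≡ 5/3 mod 13. 3⁻¹ ≡ 9 (mod 13), so λ ≡ 6.
  x = λ² - 5 - 8 = 36 - 13 ≡ 10; y = λ·(5 - 10) - 12 ≡ 10. → (10, 10)
4A = (10, 10).
Finally 4A + B:
(10, 10) + (2, 10). λ = (10 - 10)/(2 - 10) ≡ 0/5 mod 13. 5⁻¹ ≡ 8 (mod 13), so λ ≡ 0.
  x = λ² - 10 - 2 = 0 - 12 ≡ 1; y = λ·(10 - 1) - 10 ≡ 3. → (1, 3)

(1, 3)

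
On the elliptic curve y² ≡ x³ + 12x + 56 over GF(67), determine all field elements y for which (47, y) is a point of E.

x³ + 12x + 56 = 104443 ≡ 57 (mod 67).
57 is a non-residue mod 67; no y exists.

none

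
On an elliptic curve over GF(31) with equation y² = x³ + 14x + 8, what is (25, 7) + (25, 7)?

(0, 16)

tangent at (25, 7): λ = (3·25² + 14)/(2·7) ≡ 29/14. 14⁻¹ ≡ 20 (mod 31), so λ ≡ 29·20 ≡ 22.
  x = λ² - 25 - 25 = 484 - 50 ≡ 0; y = λ·(25 - 0) - 7 ≡ 16. → (0, 16)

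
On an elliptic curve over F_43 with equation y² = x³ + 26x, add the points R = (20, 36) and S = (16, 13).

(32, 24)

(20, 36) + (16, 13). λ = (13 - 36)/(16 - 20) ≡ 20/39 mod 43. 39⁻¹ ≡ 32 (mod 43), so λ ≡ 38.
  x = λ² - 20 - 16 = 1444 - 36 ≡ 32; y = λ·(20 - 32) - 36 ≡ 24. → (32, 24)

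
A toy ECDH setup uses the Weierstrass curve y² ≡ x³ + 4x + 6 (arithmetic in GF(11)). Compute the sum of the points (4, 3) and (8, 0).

(3, 10)

(4, 3) + (8, 0). λ = (0 - 3)/(8 - 4) ≡ 8/4 mod 11. 4⁻¹ ≡ 3 (mod 11), so λ ≡ 2.
  x = λ² - 4 - 8 = 4 - 12 ≡ 3; y = λ·(4 - 3) - 3 ≡ 10. → (3, 10)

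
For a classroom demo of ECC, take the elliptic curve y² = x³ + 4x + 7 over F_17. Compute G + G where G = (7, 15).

(16, 6)

tangent at (7, 15): λ = (3·7² + 4)/(2·15) ≡ 15/13. 13⁻¹ ≡ 4 (mod 17) since 13·4 = 52 ≡ 1, so λ ≡ 15·4 ≡ 9.
  x = λ² - 7 - 7 = 81 - 14 ≡ 16; y = λ·(7 - 16) - 15 ≡ 6. → (16, 6)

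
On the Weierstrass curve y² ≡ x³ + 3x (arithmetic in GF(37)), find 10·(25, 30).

Write Q = (25, 30).
Repeated addition: build up to 10Q.
2Q: tangent at (25, 30): λ = (3·25² + 3)/(2·30) ≡ 28/23. 23⁻¹ ≡ 29 (mod 37) since 23·29 = 667 ≡ 1, so λ ≡ 28·29 ≡ 35.
  x = λ² - 25 - 25 = 1225 - 50 ≡ 28; y = λ·(25 - 28) - 30 ≡ 13. → (28, 13)
3Q: (28, 13) + (25, 30). λ = (30 - 13)/(25 - 28) ≡ 17/34 mod 37. 34⁻¹ ≡ 12 (mod 37), so λ ≡ 19.
  x = λ² - 28 - 25 = 361 - 53 ≡ 12; y = λ·(28 - 12) - 13 ≡ 32. → (12, 32)
4Q: (12, 32) + (25, 30). λ = (30 - 32)/(25 - 12) ≡ 35/13 mod 37. 13⁻¹ ≡ 20 (mod 37), so λ ≡ 34.
  x = λ² - 12 - 25 = 1156 - 37 ≡ 9; y = λ·(12 - 9) - 32 ≡ 33. → (9, 33)
5Q: (9, 33) + (25, 30). λ = (30 - 33)/(25 - 9) ≡ 34/16 mod 37. 16⁻¹ ≡ 7 (mod 37) since 16·7 = 112 ≡ 1, so λ ≡ 16.
  x = λ² - 9 - 25 = 256 - 34 ≡ 0; y = λ·(9 - 0) - 33 ≡ 0. → (0, 0)
6Q: (0, 0) + (25, 30). λ = (30 - 0)/(25 - 0) ≡ 30/25 mod 37. 25⁻¹ ≡ 3 (mod 37) since 25·3 = 75 ≡ 1, so λ ≡ 16.
  x = λ² - 0 - 25 = 256 - 25 ≡ 9; y = λ·(0 - 9) - 0 ≡ 4. → (9, 4)
7Q: (9, 4) + (25, 30). λ = (30 - 4)/(25 - 9) ≡ 26/16 mod 37. 16⁻¹ ≡ 7 (mod 37), so λ ≡ 34.
  x = λ² - 9 - 25 = 1156 - 34 ≡ 12; y = λ·(9 - 12) - 4 ≡ 5. → (12, 5)
8Q: (12, 5) + (25, 30). λ = (30 - 5)/(25 - 12) ≡ 25/13 mod 37. 13⁻¹ ≡ 20 (mod 37), so λ ≡ 19.
  x = λ² - 12 - 25 = 361 - 37 ≡ 28; y = λ·(12 - 28) - 5 ≡ 24. → (28, 24)
9Q: (28, 24) + (25, 30). λ = (30 - 24)/(25 - 28) ≡ 6/34 mod 37. 34⁻¹ ≡ 12 (mod 37), so λ ≡ 35.
  x = λ² - 28 - 25 = 1225 - 53 ≡ 25; y = λ·(28 - 25) - 24 ≡ 7. → (25, 7)
10Q: (25, 7) + (25, 30): same x and y₁ ≡ -y₂, so the sum is the point at infinity.

O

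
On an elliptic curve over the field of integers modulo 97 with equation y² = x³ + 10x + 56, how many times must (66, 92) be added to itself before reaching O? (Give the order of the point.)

2P: tangent at (66, 92): λ = (3·66² + 10)/(2·92) ≡ 80/87. 87⁻¹ ≡ 29 (mod 97), so λ ≡ 80·29 ≡ 89.
  x = λ² - 66 - 66 = 7921 - 132 ≡ 29; y = λ·(66 - 29) - 92 ≡ 0. → (29, 0)
3P: (29, 0) + (66, 92). λ = (92 - 0)/(66 - 29) ≡ 92/37 mod 97. 37⁻¹ ≡ 21 (mod 97) since 37·21 = 777 ≡ 1, so λ ≡ 89.
  x = λ² - 29 - 66 = 7921 - 95 ≡ 66; y = λ·(29 - 66) - 0 ≡ 5. → (66, 5)
4P: (66, 5) + (66, 92): same x and y₁ ≡ -y₂, so the sum is O.
4P = O, so the order is 4.

4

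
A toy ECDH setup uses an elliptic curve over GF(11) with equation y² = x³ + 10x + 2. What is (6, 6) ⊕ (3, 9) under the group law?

(6, 6) + (3, 9). λ = (9 - 6)/(3 - 6) ≡ 3/8 mod 11. 8⁻¹ ≡ 7 (mod 11), so λ ≡ 10.
  x = λ² - 6 - 3 = 100 - 9 ≡ 3; y = λ·(6 - 3) - 6 ≡ 2. → (3, 2)

(3, 2)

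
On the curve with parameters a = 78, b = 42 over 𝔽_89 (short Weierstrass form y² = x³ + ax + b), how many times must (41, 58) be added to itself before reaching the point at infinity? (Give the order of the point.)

2P: tangent at (41, 58): λ = (3·41² + 78)/(2·58) ≡ 48/27. 27⁻¹ ≡ 33 (mod 89), so λ ≡ 48·33 ≡ 71.
  x = λ² - 41 - 41 = 5041 - 82 ≡ 64; y = λ·(41 - 64) - 58 ≡ 0. → (64, 0)
3P: (64, 0) + (41, 58). λ = (58 - 0)/(41 - 64) ≡ 58/66 mod 89. 66⁻¹ ≡ 58 (mod 89) since 66·58 = 3828 ≡ 1, so λ ≡ 71.
  x = λ² - 64 - 41 = 5041 - 105 ≡ 41; y = λ·(64 - 41) - 0 ≡ 31. → (41, 31)
4P: (41, 31) + (41, 58): same x and y₁ ≡ -y₂, so the sum is the point at infinity.
4P = the point at infinity, so the order is 4.

4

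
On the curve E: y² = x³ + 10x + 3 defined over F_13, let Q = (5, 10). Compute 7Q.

(0, 9)

Double-and-add on 7 = (111)₂. Start with Q = (5, 10) for the leading 1-bit.
double: tangent at (5, 10): λ = (3·5² + 10)/(2·10) ≡ 7/7. 7⁻¹ ≡ 2 (mod 13) since 7·2 = 14 ≡ 1, so λ ≡ 7·2 ≡ 1.
  x = λ² - 5 - 5 = 1 - 10 ≡ 4; y = λ·(5 - 4) - 10 ≡ 4. → (4, 4)
add Q: (4, 4) + (5, 10). λ = (10 - 4)/(5 - 4) ≡ 6/1 mod 13. 1⁻¹ ≡ 1 (mod 13), so λ ≡ 6.
  x = λ² - 4 - 5 = 36 - 9 ≡ 1; y = λ·(4 - 1) - 4 ≡ 1. → (1, 1)
double: tangent at (1, 1): λ = (3·1² + 10)/(2·1) ≡ 0/2. 2⁻¹ ≡ 7 (mod 13), so λ ≡ 0·7 ≡ 0.
  x = λ² - 1 - 1 = 0 - 2 ≡ 11; y = λ·(1 - 11) - 1 ≡ 12. → (11, 12)
add Q: (11, 12) + (5, 10). λ = (10 - 12)/(5 - 11) ≡ 11/7 mod 13. 7⁻¹ ≡ 2 (mod 13) since 7·2 = 14 ≡ 1, so λ ≡ 9.
  x = λ² - 11 - 5 = 81 - 16 ≡ 0; y = λ·(11 - 0) - 12 ≡ 9. → (0, 9)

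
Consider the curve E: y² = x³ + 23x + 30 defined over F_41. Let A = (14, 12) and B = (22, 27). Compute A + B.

(14, 12) + (22, 27). λ = (27 - 12)/(22 - 14) ≡ 15/8 mod 41. 8⁻¹ ≡ 36 (mod 41) since 8·36 = 288 ≡ 1, so λ ≡ 7.
  x = λ² - 14 - 22 = 49 - 36 ≡ 13; y = λ·(14 - 13) - 12 ≡ 36. → (13, 36)

(13, 36)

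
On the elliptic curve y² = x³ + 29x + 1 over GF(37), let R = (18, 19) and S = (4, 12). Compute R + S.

(18, 19) + (4, 12). λ = (12 - 19)/(4 - 18) ≡ 30/23 mod 37. 23⁻¹ ≡ 29 (mod 37) since 23·29 = 667 ≡ 1, so λ ≡ 19.
  x = λ² - 18 - 4 = 361 - 22 ≡ 6; y = λ·(18 - 6) - 19 ≡ 24. → (6, 24)

(6, 24)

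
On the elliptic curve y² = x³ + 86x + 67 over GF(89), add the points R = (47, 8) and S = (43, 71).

(19, 85)

(47, 8) + (43, 71). λ = (71 - 8)/(43 - 47) ≡ 63/85 mod 89. 85⁻¹ ≡ 22 (mod 89), so λ ≡ 51.
  x = λ² - 47 - 43 = 2601 - 90 ≡ 19; y = λ·(47 - 19) - 8 ≡ 85. → (19, 85)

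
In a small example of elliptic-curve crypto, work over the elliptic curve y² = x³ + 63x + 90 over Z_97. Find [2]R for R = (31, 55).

tangent at (31, 55): λ = (3·31² + 63)/(2·55) ≡ 36/13. 13⁻¹ ≡ 15 (mod 97) since 13·15 = 195 ≡ 1, so λ ≡ 36·15 ≡ 55.
  x = λ² - 31 - 31 = 3025 - 62 ≡ 53; y = λ·(31 - 53) - 55 ≡ 93. → (53, 93)

(53, 93)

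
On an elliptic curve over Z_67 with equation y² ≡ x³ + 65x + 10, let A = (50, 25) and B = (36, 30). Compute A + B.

(43, 6)

(50, 25) + (36, 30). λ = (30 - 25)/(36 - 50) ≡ 5/53 mod 67. 53⁻¹ ≡ 43 (mod 67), so λ ≡ 14.
  x = λ² - 50 - 36 = 196 - 86 ≡ 43; y = λ·(50 - 43) - 25 ≡ 6. → (43, 6)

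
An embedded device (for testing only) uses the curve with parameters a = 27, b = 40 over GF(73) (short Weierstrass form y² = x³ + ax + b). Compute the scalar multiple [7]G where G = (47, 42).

(37, 9)

Double-and-add on 7 = (111)₂. Start with G = (47, 42) for the leading 1-bit.
double: tangent at (47, 42): λ = (3·47² + 27)/(2·42) ≡ 11/11. 11⁻¹ ≡ 20 (mod 73) since 11·20 = 220 ≡ 1, so λ ≡ 11·20 ≡ 1.
  x = λ² - 47 - 47 = 1 - 94 ≡ 53; y = λ·(47 - 53) - 42 ≡ 25. → (53, 25)
add G: (53, 25) + (47, 42). λ = (42 - 25)/(47 - 53) ≡ 17/67 mod 73. 67⁻¹ ≡ 12 (mod 73), so λ ≡ 58.
  x = λ² - 53 - 47 = 3364 - 100 ≡ 52; y = λ·(53 - 52) - 25 ≡ 33. → (52, 33)
double: tangent at (52, 33): λ = (3·52² + 27)/(2·33) ≡ 36/66. 66⁻¹ ≡ 52 (mod 73) since 66·52 = 3432 ≡ 1, so λ ≡ 36·52 ≡ 47.
  x = λ² - 52 - 52 = 2209 - 104 ≡ 61; y = λ·(52 - 61) - 33 ≡ 55. → (61, 55)
add G: (61, 55) + (47, 42). λ = (42 - 55)/(47 - 61) ≡ 60/59 mod 73. 59⁻¹ ≡ 26 (mod 73), so λ ≡ 27.
  x = λ² - 61 - 47 = 729 - 108 ≡ 37; y = λ·(61 - 37) - 55 ≡ 9. → (37, 9)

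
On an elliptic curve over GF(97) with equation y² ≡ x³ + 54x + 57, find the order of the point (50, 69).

3

2P: tangent at (50, 69): λ = (3·50² + 54)/(2·69) ≡ 85/41. 41⁻¹ ≡ 71 (mod 97), so λ ≡ 85·71 ≡ 21.
  x = λ² - 50 - 50 = 441 - 100 ≡ 50; y = λ·(50 - 50) - 69 ≡ 28. → (50, 28)
3P: (50, 28) + (50, 69): same x and y₁ ≡ -y₂, so the sum is the point at infinity.
3P = the point at infinity, so the order is 3.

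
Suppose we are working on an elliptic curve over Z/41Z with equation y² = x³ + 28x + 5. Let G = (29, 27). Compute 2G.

tangent at (29, 27): λ = (3·29² + 28)/(2·27) ≡ 9/13. 13⁻¹ ≡ 19 (mod 41), so λ ≡ 9·19 ≡ 7.
  x = λ² - 29 - 29 = 49 - 58 ≡ 32; y = λ·(29 - 32) - 27 ≡ 34. → (32, 34)

(32, 34)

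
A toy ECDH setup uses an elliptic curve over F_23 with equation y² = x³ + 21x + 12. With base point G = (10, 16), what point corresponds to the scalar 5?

(5, 14)

Repeated addition: build up to 5G.
2G: tangent at (10, 16): λ = (3·10² + 21)/(2·16) ≡ 22/9. 9⁻¹ ≡ 18 (mod 23), so λ ≡ 22·18 ≡ 5.
  x = λ² - 10 - 10 = 25 - 20 ≡ 5; y = λ·(10 - 5) - 16 ≡ 9. → (5, 9)
3G: (5, 9) + (10, 16). λ = (16 - 9)/(10 - 5) ≡ 7/5 mod 23. 5⁻¹ ≡ 14 (mod 23), so λ ≡ 6.
  x = λ² - 5 - 10 = 36 - 15 ≡ 21; y = λ·(5 - 21) - 9 ≡ 10. → (21, 10)
4G: (21, 10) + (10, 16). λ = (16 - 10)/(10 - 21) ≡ 6/12 mod 23. 12⁻¹ ≡ 2 (mod 23), so λ ≡ 12.
  x = λ² - 21 - 10 = 144 - 31 ≡ 21; y = λ·(21 - 21) - 10 ≡ 13. → (21, 13)
5G: (21, 13) + (10, 16). λ = (16 - 13)/(10 - 21) ≡ 3/12 mod 23. 12⁻¹ ≡ 2 (mod 23), so λ ≡ 6.
  x = λ² - 21 - 10 = 36 - 31 ≡ 5; y = λ·(21 - 5) - 13 ≡ 14. → (5, 14)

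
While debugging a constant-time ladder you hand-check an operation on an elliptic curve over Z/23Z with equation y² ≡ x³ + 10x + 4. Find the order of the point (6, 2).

6

2P: tangent at (6, 2): λ = (3·6² + 10)/(2·2) ≡ 3/4. 4⁻¹ ≡ 6 (mod 23), so λ ≡ 3·6 ≡ 18.
  x = λ² - 6 - 6 = 324 - 12 ≡ 13; y = λ·(6 - 13) - 2 ≡ 10. → (13, 10)
3P: (13, 10) + (6, 2). λ = (2 - 10)/(6 - 13) ≡ 15/16 mod 23. 16⁻¹ ≡ 13 (mod 23), so λ ≡ 11.
  x = λ² - 13 - 6 = 121 - 19 ≡ 10; y = λ·(13 - 10) - 10 ≡ 0. → (10, 0)
4P: (10, 0) + (6, 2). λ = (2 - 0)/(6 - 10) ≡ 2/19 mod 23. 19⁻¹ ≡ 17 (mod 23), so λ ≡ 11.
  x = λ² - 10 - 6 = 121 - 16 ≡ 13; y = λ·(10 - 13) - 0 ≡ 13. → (13, 13)
5P: (13, 13) + (6, 2). λ = (2 - 13)/(6 - 13) ≡ 12/16 mod 23. 16⁻¹ ≡ 13 (mod 23), so λ ≡ 18.
  x = λ² - 13 - 6 = 324 - 19 ≡ 6; y = λ·(13 - 6) - 13 ≡ 21. → (6, 21)
6P: (6, 21) + (6, 2): same x and y₁ ≡ -y₂, so the sum is 𝒪.
6P = 𝒪, so the order is 6.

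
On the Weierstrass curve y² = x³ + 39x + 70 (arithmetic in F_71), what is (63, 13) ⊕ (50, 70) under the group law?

(31, 16)

(63, 13) + (50, 70). λ = (70 - 13)/(50 - 63) ≡ 57/58 mod 71. 58⁻¹ ≡ 60 (mod 71), so λ ≡ 12.
  x = λ² - 63 - 50 = 144 - 113 ≡ 31; y = λ·(63 - 31) - 13 ≡ 16. → (31, 16)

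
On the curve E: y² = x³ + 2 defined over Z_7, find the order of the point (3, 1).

2P: tangent at (3, 1): λ = (3·3² + 0)/(2·1) ≡ 6/2. 2⁻¹ ≡ 4 (mod 7) since 2·4 = 8 ≡ 1, so λ ≡ 6·4 ≡ 3.
  x = λ² - 3 - 3 = 9 - 6 ≡ 3; y = λ·(3 - 3) - 1 ≡ 6. → (3, 6)
3P: (3, 6) + (3, 1): same x and y₁ ≡ -y₂, so the sum is the point at infinity.
3P = the point at infinity, so the order is 3.

3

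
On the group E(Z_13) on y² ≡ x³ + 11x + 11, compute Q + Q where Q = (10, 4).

(5, 10)

tangent at (10, 4): λ = (3·10² + 11)/(2·4) ≡ 12/8. 8⁻¹ ≡ 5 (mod 13), so λ ≡ 12·5 ≡ 8.
  x = λ² - 10 - 10 = 64 - 20 ≡ 5; y = λ·(10 - 5) - 4 ≡ 10. → (5, 10)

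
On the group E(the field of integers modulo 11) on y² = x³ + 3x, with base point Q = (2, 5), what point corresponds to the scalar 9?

(6, 6)

Double-and-add on 9 = (1001)₂. Start with Q = (2, 5) for the leading 1-bit.
double: tangent at (2, 5): λ = (3·2² + 3)/(2·5) ≡ 4/10. 10⁻¹ ≡ 10 (mod 11) since 10·10 = 100 ≡ 1, so λ ≡ 4·10 ≡ 7.
  x = λ² - 2 - 2 = 49 - 4 ≡ 1; y = λ·(2 - 1) - 5 ≡ 2. → (1, 2)
double: tangent at (1, 2): λ = (3·1² + 3)/(2·2) ≡ 6/4. 4⁻¹ ≡ 3 (mod 11), so λ ≡ 6·3 ≡ 7.
  x = λ² - 1 - 1 = 49 - 2 ≡ 3; y = λ·(1 - 3) - 2 ≡ 6. → (3, 6)
double: tangent at (3, 6): λ = (3·3² + 3)/(2·6) ≡ 8/1. 1⁻¹ ≡ 1 (mod 11) since 1·1 = 1 ≡ 1, so λ ≡ 8·1 ≡ 8.
  x = λ² - 3 - 3 = 64 - 6 ≡ 3; y = λ·(3 - 3) - 6 ≡ 5. → (3, 5)
add Q: (3, 5) + (2, 5). λ = (5 - 5)/(2 - 3) ≡ 0/10 mod 11. 10⁻¹ ≡ 10 (mod 11), so λ ≡ 0.
  x = λ² - 3 - 2 = 0 - 5 ≡ 6; y = λ·(3 - 6) - 5 ≡ 6. → (6, 6)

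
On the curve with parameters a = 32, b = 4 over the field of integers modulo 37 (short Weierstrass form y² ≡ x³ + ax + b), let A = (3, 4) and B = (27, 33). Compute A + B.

(3, 33)

(3, 4) + (27, 33). λ = (33 - 4)/(27 - 3) ≡ 29/24 mod 37. 24⁻¹ ≡ 17 (mod 37), so λ ≡ 12.
  x = λ² - 3 - 27 = 144 - 30 ≡ 3; y = λ·(3 - 3) - 4 ≡ 33. → (3, 33)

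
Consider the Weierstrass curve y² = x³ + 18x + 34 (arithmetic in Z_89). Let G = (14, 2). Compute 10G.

(5, 58)

Repeated addition: build up to 10G.
2G: tangent at (14, 2): λ = (3·14² + 18)/(2·2) ≡ 72/4. 4⁻¹ ≡ 67 (mod 89), so λ ≡ 72·67 ≡ 18.
  x = λ² - 14 - 14 = 324 - 28 ≡ 29; y = λ·(14 - 29) - 2 ≡ 84. → (29, 84)
3G: (29, 84) + (14, 2). λ = (2 - 84)/(14 - 29) ≡ 7/74 mod 89. 74⁻¹ ≡ 83 (mod 89) since 74·83 = 6142 ≡ 1, so λ ≡ 47.
  x = λ² - 29 - 14 = 2209 - 43 ≡ 30; y = λ·(29 - 30) - 84 ≡ 47. → (30, 47)
4G: (30, 47) + (14, 2). λ = (2 - 47)/(14 - 30) ≡ 44/73 mod 89. 73⁻¹ ≡ 50 (mod 89) since 73·50 = 3650 ≡ 1, so λ ≡ 64.
  x = λ² - 30 - 14 = 4096 - 44 ≡ 47; y = λ·(30 - 47) - 47 ≡ 22. → (47, 22)
5G: (47, 22) + (14, 2). λ = (2 - 22)/(14 - 47) ≡ 69/56 mod 89. 56⁻¹ ≡ 62 (mod 89) since 56·62 = 3472 ≡ 1, so λ ≡ 6.
  x = λ² - 47 - 14 = 36 - 61 ≡ 64; y = λ·(47 - 64) - 22 ≡ 54. → (64, 54)
6G: (64, 54) + (14, 2). λ = (2 - 54)/(14 - 64) ≡ 37/39 mod 89. 39⁻¹ ≡ 16 (mod 89) since 39·16 = 624 ≡ 1, so λ ≡ 58.
  x = λ² - 64 - 14 = 3364 - 78 ≡ 82; y = λ·(64 - 82) - 54 ≡ 59. → (82, 59)
7G: (82, 59) + (14, 2). λ = (2 - 59)/(14 - 82) ≡ 32/21 mod 89. 21⁻¹ ≡ 17 (mod 89) since 21·17 = 357 ≡ 1, so λ ≡ 10.
  x = λ² - 82 - 14 = 100 - 96 ≡ 4; y = λ·(82 - 4) - 59 ≡ 9. → (4, 9)
8G: (4, 9) + (14, 2). λ = (2 - 9)/(14 - 4) ≡ 82/10 mod 89. 10⁻¹ ≡ 9 (mod 89), so λ ≡ 26.
  x = λ² - 4 - 14 = 676 - 18 ≡ 35; y = λ·(4 - 35) - 9 ≡ 75. → (35, 75)
9G: (35, 75) + (14, 2). λ = (2 - 75)/(14 - 35) ≡ 16/68 mod 89. 68⁻¹ ≡ 72 (mod 89), so λ ≡ 84.
  x = λ² - 35 - 14 = 7056 - 49 ≡ 65; y = λ·(35 - 65) - 75 ≡ 75. → (65, 75)
10G: (65, 75) + (14, 2). λ = (2 - 75)/(14 - 65) ≡ 16/38 mod 89. 38⁻¹ ≡ 82 (mod 89) since 38·82 = 3116 ≡ 1, so λ ≡ 66.
  x = λ² - 65 - 14 = 4356 - 79 ≡ 5; y = λ·(65 - 5) - 75 ≡ 58. → (5, 58)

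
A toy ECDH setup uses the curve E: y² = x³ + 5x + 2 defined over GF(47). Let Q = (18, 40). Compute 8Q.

Double-and-add on 8 = (1000)₂. Start with Q = (18, 40) for the leading 1-bit.
double: tangent at (18, 40): λ = (3·18² + 5)/(2·40) ≡ 37/33. 33⁻¹ ≡ 10 (mod 47), so λ ≡ 37·10 ≡ 41.
  x = λ² - 18 - 18 = 1681 - 36 ≡ 0; y = λ·(18 - 0) - 40 ≡ 40. → (0, 40)
double: tangent at (0, 40): λ = (3·0² + 5)/(2·40) ≡ 5/33. 33⁻¹ ≡ 10 (mod 47), so λ ≡ 5·10 ≡ 3.
  x = λ² - 0 - 0 = 9 - 0 ≡ 9; y = λ·(0 - 9) - 40 ≡ 27. → (9, 27)
double: tangent at (9, 27): λ = (3·9² + 5)/(2·27) ≡ 13/7. 7⁻¹ ≡ 27 (mod 47) since 7·27 = 189 ≡ 1, so λ ≡ 13·27 ≡ 22.
  x = λ² - 9 - 9 = 484 - 18 ≡ 43; y = λ·(9 - 43) - 27 ≡ 24. → (43, 24)

(43, 24)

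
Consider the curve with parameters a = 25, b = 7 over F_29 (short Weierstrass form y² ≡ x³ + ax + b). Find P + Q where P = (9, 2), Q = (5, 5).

(21, 7)

(9, 2) + (5, 5). λ = (5 - 2)/(5 - 9) ≡ 3/25 mod 29. 25⁻¹ ≡ 7 (mod 29) since 25·7 = 175 ≡ 1, so λ ≡ 21.
  x = λ² - 9 - 5 = 441 - 14 ≡ 21; y = λ·(9 - 21) - 2 ≡ 7. → (21, 7)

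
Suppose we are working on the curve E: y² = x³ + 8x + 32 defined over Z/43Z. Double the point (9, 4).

tangent at (9, 4): λ = (3·9² + 8)/(2·4) ≡ 36/8. 8⁻¹ ≡ 27 (mod 43), so λ ≡ 36·27 ≡ 26.
  x = λ² - 9 - 9 = 676 - 18 ≡ 13; y = λ·(9 - 13) - 4 ≡ 21. → (13, 21)

(13, 21)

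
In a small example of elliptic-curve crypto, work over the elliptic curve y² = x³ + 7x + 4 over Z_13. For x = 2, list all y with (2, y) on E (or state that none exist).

x³ + 7x + 4 = 26 ≡ 0 (mod 13).
Only y = 0 satisfies y² ≡ 0.

0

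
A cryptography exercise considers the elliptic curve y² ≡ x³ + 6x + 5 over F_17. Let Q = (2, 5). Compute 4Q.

Double-and-add on 4 = (100)₂. Start with Q = (2, 5) for the leading 1-bit.
double: tangent at (2, 5): λ = (3·2² + 6)/(2·5) ≡ 1/10. 10⁻¹ ≡ 12 (mod 17) since 10·12 = 120 ≡ 1, so λ ≡ 1·12 ≡ 12.
  x = λ² - 2 - 2 = 144 - 4 ≡ 4; y = λ·(2 - 4) - 5 ≡ 5. → (4, 5)
double: tangent at (4, 5): λ = (3·4² + 6)/(2·5) ≡ 3/10. 10⁻¹ ≡ 12 (mod 17) since 10·12 = 120 ≡ 1, so λ ≡ 3·12 ≡ 2.
  x = λ² - 4 - 4 = 4 - 8 ≡ 13; y = λ·(4 - 13) - 5 ≡ 11. → (13, 11)

(13, 11)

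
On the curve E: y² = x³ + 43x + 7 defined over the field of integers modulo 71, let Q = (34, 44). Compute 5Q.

Double-and-add on 5 = (101)₂. Start with Q = (34, 44) for the leading 1-bit.
double: tangent at (34, 44): λ = (3·34² + 43)/(2·44) ≡ 32/17. 17⁻¹ ≡ 46 (mod 71), so λ ≡ 32·46 ≡ 52.
  x = λ² - 34 - 34 = 2704 - 68 ≡ 9; y = λ·(34 - 9) - 44 ≡ 49. → (9, 49)
double: tangent at (9, 49): λ = (3·9² + 43)/(2·49) ≡ 2/27. 27⁻¹ ≡ 50 (mod 71) since 27·50 = 1350 ≡ 1, so λ ≡ 2·50 ≡ 29.
  x = λ² - 9 - 9 = 841 - 18 ≡ 42; y = λ·(9 - 42) - 49 ≡ 59. → (42, 59)
add Q: (42, 59) + (34, 44). λ = (44 - 59)/(34 - 42) ≡ 56/63 mod 71. 63⁻¹ ≡ 62 (mod 71), so λ ≡ 64.
  x = λ² - 42 - 34 = 4096 - 76 ≡ 44; y = λ·(42 - 44) - 59 ≡ 26. → (44, 26)

(44, 26)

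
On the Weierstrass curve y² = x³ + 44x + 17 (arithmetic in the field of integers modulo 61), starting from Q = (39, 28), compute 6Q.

Repeated addition: build up to 6Q.
2Q: tangent at (39, 28): λ = (3·39² + 44)/(2·28) ≡ 32/56. 56⁻¹ ≡ 12 (mod 61) since 56·12 = 672 ≡ 1, so λ ≡ 32·12 ≡ 18.
  x = λ² - 39 - 39 = 324 - 78 ≡ 2; y = λ·(39 - 2) - 28 ≡ 28. → (2, 28)
3Q: (2, 28) + (39, 28). λ = (28 - 28)/(39 - 2) ≡ 0/37 mod 61. 37⁻¹ ≡ 33 (mod 61), so λ ≡ 0.
  x = λ² - 2 - 39 = 0 - 41 ≡ 20; y = λ·(2 - 20) - 28 ≡ 33. → (20, 33)
4Q: (20, 33) + (39, 28). λ = (28 - 33)/(39 - 20) ≡ 56/19 mod 61. 19⁻¹ ≡ 45 (mod 61), so λ ≡ 19.
  x = λ² - 20 - 39 = 361 - 59 ≡ 58; y = λ·(20 - 58) - 33 ≡ 38. → (58, 38)
5Q: (58, 38) + (39, 28). λ = (28 - 38)/(39 - 58) ≡ 51/42 mod 61. 42⁻¹ ≡ 16 (mod 61) since 42·16 = 672 ≡ 1, so λ ≡ 23.
  x = λ² - 58 - 39 = 529 - 97 ≡ 5; y = λ·(58 - 5) - 38 ≡ 22. → (5, 22)
6Q: (5, 22) + (39, 28). λ = (28 - 22)/(39 - 5) ≡ 6/34 mod 61. 34⁻¹ ≡ 9 (mod 61), so λ ≡ 54.
  x = λ² - 5 - 39 = 2916 - 44 ≡ 5; y = λ·(5 - 5) - 22 ≡ 39. → (5, 39)

(5, 39)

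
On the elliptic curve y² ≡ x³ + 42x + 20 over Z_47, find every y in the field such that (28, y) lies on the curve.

20, 27

x³ + 42x + 20 = 23148 ≡ 24 (mod 47).
Square roots of 24 mod 47: 20 and 27 (since 20² = 400 ≡ 24).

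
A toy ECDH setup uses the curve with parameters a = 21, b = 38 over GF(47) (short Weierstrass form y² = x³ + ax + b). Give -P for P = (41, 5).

(41, 42)

-(41, 5) = (41, -5 mod 47) = (41, 42).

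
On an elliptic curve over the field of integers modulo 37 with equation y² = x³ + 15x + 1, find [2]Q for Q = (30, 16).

(10, 2)

tangent at (30, 16): λ = (3·30² + 15)/(2·16) ≡ 14/32. 32⁻¹ ≡ 22 (mod 37) since 32·22 = 704 ≡ 1, so λ ≡ 14·22 ≡ 12.
  x = λ² - 30 - 30 = 144 - 60 ≡ 10; y = λ·(30 - 10) - 16 ≡ 2. → (10, 2)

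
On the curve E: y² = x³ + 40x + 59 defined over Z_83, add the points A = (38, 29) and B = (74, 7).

(38, 29) + (74, 7). λ = (7 - 29)/(74 - 38) ≡ 61/36 mod 83. 36⁻¹ ≡ 30 (mod 83) since 36·30 = 1080 ≡ 1, so λ ≡ 4.
  x = λ² - 38 - 74 = 16 - 112 ≡ 70; y = λ·(38 - 70) - 29 ≡ 9. → (70, 9)

(70, 9)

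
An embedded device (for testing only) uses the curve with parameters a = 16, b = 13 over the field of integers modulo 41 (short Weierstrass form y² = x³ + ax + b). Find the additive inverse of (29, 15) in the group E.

(29, 26)

-(29, 15) = (29, -15 mod 41) = (29, 26).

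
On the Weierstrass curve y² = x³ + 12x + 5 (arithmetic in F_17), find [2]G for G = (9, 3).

(16, 14)

tangent at (9, 3): λ = (3·9² + 12)/(2·3) ≡ 0/6. 6⁻¹ ≡ 3 (mod 17), so λ ≡ 0·3 ≡ 0.
  x = λ² - 9 - 9 = 0 - 18 ≡ 16; y = λ·(9 - 16) - 3 ≡ 14. → (16, 14)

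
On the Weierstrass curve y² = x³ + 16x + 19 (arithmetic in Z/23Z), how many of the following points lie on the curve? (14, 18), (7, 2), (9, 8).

1

(14, 18): 18² ≡ 2, rhs ≡ 20 → off.
(7, 2): 2² ≡ 4, rhs ≡ 14 → off.
(9, 8): 8² ≡ 18, rhs ≡ 18 → on.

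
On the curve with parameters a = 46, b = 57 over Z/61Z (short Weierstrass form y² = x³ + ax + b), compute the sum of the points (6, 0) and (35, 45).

(5, 31)

(6, 0) + (35, 45). λ = (45 - 0)/(35 - 6) ≡ 45/29 mod 61. 29⁻¹ ≡ 40 (mod 61) since 29·40 = 1160 ≡ 1, so λ ≡ 31.
  x = λ² - 6 - 35 = 961 - 41 ≡ 5; y = λ·(6 - 5) - 0 ≡ 31. → (5, 31)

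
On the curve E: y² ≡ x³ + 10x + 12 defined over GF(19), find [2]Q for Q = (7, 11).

tangent at (7, 11): λ = (3·7² + 10)/(2·11) ≡ 5/3. 3⁻¹ ≡ 13 (mod 19), so λ ≡ 5·13 ≡ 8.
  x = λ² - 7 - 7 = 64 - 14 ≡ 12; y = λ·(7 - 12) - 11 ≡ 6. → (12, 6)

(12, 6)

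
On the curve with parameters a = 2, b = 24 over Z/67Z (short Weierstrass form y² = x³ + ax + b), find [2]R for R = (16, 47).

tangent at (16, 47): λ = (3·16² + 2)/(2·47) ≡ 33/27. 27⁻¹ ≡ 5 (mod 67) since 27·5 = 135 ≡ 1, so λ ≡ 33·5 ≡ 31.
  x = λ² - 16 - 16 = 961 - 32 ≡ 58; y = λ·(16 - 58) - 47 ≡ 58. → (58, 58)

(58, 58)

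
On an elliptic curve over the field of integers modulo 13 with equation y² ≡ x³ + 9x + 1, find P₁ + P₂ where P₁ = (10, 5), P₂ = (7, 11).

(0, 1)

(10, 5) + (7, 11). λ = (11 - 5)/(7 - 10) ≡ 6/10 mod 13. 10⁻¹ ≡ 4 (mod 13), so λ ≡ 11.
  x = λ² - 10 - 7 = 121 - 17 ≡ 0; y = λ·(10 - 0) - 5 ≡ 1. → (0, 1)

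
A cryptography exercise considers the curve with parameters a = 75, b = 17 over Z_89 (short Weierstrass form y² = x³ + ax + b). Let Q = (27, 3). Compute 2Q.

tangent at (27, 3): λ = (3·27² + 75)/(2·3) ≡ 37/6. 6⁻¹ ≡ 15 (mod 89) since 6·15 = 90 ≡ 1, so λ ≡ 37·15 ≡ 21.
  x = λ² - 27 - 27 = 441 - 54 ≡ 31; y = λ·(27 - 31) - 3 ≡ 2. → (31, 2)

(31, 2)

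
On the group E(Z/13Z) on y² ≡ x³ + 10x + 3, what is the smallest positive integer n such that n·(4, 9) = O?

2P: tangent at (4, 9): λ = (3·4² + 10)/(2·9) ≡ 6/5. 5⁻¹ ≡ 8 (mod 13) since 5·8 = 40 ≡ 1, so λ ≡ 6·8 ≡ 9.
  x = λ² - 4 - 4 = 81 - 8 ≡ 8; y = λ·(4 - 8) - 9 ≡ 7. → (8, 7)
3P: (8, 7) + (4, 9). λ = (9 - 7)/(4 - 8) ≡ 2/9 mod 13. 9⁻¹ ≡ 3 (mod 13), so λ ≡ 6.
  x = λ² - 8 - 4 = 36 - 12 ≡ 11; y = λ·(8 - 11) - 7 ≡ 1. → (11, 1)
4P: (11, 1) + (4, 9). λ = (9 - 1)/(4 - 11) ≡ 8/6 mod 13. 6⁻¹ ≡ 11 (mod 13), so λ ≡ 10.
  x = λ² - 11 - 4 = 100 - 15 ≡ 7; y = λ·(11 - 7) - 1 ≡ 0. → (7, 0)
5P: (7, 0) + (4, 9). λ = (9 - 0)/(4 - 7) ≡ 9/10 mod 13. 10⁻¹ ≡ 4 (mod 13), so λ ≡ 10.
  x = λ² - 7 - 4 = 100 - 11 ≡ 11; y = λ·(7 - 11) - 0 ≡ 12. → (11, 12)
6P: (11, 12) + (4, 9). λ = (9 - 12)/(4 - 11) ≡ 10/6 mod 13. 6⁻¹ ≡ 11 (mod 13), so λ ≡ 6.
  x = λ² - 11 - 4 = 36 - 15 ≡ 8; y = λ·(11 - 8) - 12 ≡ 6. → (8, 6)
7P: (8, 6) + (4, 9). λ = (9 - 6)/(4 - 8) ≡ 3/9 mod 13. 9⁻¹ ≡ 3 (mod 13), so λ ≡ 9.
  x = λ² - 8 - 4 = 81 - 12 ≡ 4; y = λ·(8 - 4) - 6 ≡ 4. → (4, 4)
8P: (4, 4) + (4, 9): same x and y₁ ≡ -y₂, so the sum is O.
8P = O, so the order is 8.

8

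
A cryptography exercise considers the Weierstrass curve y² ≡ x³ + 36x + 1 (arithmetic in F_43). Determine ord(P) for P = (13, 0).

2P: (13, 0) + (13, 0): same x and y₁ ≡ -y₂, so the sum is O.
2P = O, so the order is 2.

2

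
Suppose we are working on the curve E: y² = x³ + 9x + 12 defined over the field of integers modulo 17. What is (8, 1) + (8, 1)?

tangent at (8, 1): λ = (3·8² + 9)/(2·1) ≡ 14/2. 2⁻¹ ≡ 9 (mod 17), so λ ≡ 14·9 ≡ 7.
  x = λ² - 8 - 8 = 49 - 16 ≡ 16; y = λ·(8 - 16) - 1 ≡ 11. → (16, 11)

(16, 11)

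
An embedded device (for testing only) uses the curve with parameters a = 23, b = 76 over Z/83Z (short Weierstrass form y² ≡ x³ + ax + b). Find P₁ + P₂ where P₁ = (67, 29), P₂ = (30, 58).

(47, 63)

(67, 29) + (30, 58). λ = (58 - 29)/(30 - 67) ≡ 29/46 mod 83. 46⁻¹ ≡ 74 (mod 83) since 46·74 = 3404 ≡ 1, so λ ≡ 71.
  x = λ² - 67 - 30 = 5041 - 97 ≡ 47; y = λ·(67 - 47) - 29 ≡ 63. → (47, 63)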